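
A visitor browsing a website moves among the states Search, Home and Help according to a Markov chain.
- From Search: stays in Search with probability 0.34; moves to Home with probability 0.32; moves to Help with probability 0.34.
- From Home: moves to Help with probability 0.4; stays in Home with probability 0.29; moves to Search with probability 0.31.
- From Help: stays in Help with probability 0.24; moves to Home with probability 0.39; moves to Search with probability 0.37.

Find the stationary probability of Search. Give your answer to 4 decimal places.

Let the stationary distribution be π with π = πP and π_1 + π_2 + π_3 = 1.
π_1 = 0.34·π_1 + 0.31·π_2 + 0.37·π_3
π_2 = 0.32·π_1 + 0.29·π_2 + 0.39·π_3
Solving with the normalization constraint gives π = (0.3398, 0.3329, 0.3273).
So the stationary probability of Search is 0.3398.

0.3398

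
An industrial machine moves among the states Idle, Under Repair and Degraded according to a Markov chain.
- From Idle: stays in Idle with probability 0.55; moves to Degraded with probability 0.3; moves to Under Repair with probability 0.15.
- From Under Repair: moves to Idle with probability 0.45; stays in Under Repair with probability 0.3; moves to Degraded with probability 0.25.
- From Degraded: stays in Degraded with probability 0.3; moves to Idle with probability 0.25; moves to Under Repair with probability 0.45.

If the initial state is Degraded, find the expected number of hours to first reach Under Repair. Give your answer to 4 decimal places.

2.9167

Let t(s) be the expected number of hours to first reach Under Repair from state s, with t(Under Repair) = 0. Conditioning on the first hour:
t(Idle) = 1 + 0.55·t(Idle) + 0.3·t(Degraded)
t(Degraded) = 1 + 0.25·t(Idle) + 0.3·t(Degraded)
Solving: t(Idle) = 4.1667, t(Degraded) = 2.9167.
Expected hours from Degraded to Under Repair: 2.9167.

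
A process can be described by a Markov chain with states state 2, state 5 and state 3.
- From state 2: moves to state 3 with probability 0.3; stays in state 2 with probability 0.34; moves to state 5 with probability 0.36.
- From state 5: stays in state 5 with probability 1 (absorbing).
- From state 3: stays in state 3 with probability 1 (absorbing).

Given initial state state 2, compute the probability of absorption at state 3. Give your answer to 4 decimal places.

0.4545

Let h(s) be the probability of absorption at state 3 starting from transient state s. Then h(state 3) = 1 and h(state 5) = 0. By first-step analysis:
h(state 2) = 0.34·h(state 2) + 0.36·0 + 0.3·1
Solving: h(state 2) = 0.4545.
Starting from state 2, the probability is 0.4545.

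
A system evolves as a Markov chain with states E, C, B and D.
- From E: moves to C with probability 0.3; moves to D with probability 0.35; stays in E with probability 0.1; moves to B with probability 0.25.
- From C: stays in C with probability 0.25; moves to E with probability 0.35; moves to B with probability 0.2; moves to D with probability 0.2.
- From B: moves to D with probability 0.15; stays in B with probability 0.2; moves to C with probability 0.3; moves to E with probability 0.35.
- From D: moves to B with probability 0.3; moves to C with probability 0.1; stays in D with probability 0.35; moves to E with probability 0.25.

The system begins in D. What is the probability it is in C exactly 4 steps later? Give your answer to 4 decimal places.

0.2350

Propagate the distribution vector 4 steps from D.
After 0 steps: (0.0000, 0.0000, 0.0000, 1.0000)
After 1 step: (0.2500, 0.1000, 0.3000, 0.3500)
After 2 steps: (0.2525, 0.2250, 0.2475, 0.2750)
After 3 steps: (0.2594, 0.2338, 0.2401, 0.2668)
After 4 steps: (0.2585, 0.2350, 0.2396, 0.2669)
P(in C after 4 steps) = 0.2350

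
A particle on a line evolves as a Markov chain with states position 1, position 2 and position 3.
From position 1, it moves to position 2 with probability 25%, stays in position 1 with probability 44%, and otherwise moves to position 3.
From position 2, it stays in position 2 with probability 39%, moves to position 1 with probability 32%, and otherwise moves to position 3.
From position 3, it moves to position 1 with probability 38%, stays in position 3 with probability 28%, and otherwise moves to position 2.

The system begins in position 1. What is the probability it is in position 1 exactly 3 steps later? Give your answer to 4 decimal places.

Propagate the distribution vector 3 steps from position 1.
After 0 steps: (1.0000, 0.0000, 0.0000)
After 1 step: (0.4400, 0.2500, 0.3100)
After 2 steps: (0.3914, 0.3129, 0.2957)
After 3 steps: (0.3847, 0.3204, 0.2949)
P(in position 1 after 3 steps) = 0.3847

0.3847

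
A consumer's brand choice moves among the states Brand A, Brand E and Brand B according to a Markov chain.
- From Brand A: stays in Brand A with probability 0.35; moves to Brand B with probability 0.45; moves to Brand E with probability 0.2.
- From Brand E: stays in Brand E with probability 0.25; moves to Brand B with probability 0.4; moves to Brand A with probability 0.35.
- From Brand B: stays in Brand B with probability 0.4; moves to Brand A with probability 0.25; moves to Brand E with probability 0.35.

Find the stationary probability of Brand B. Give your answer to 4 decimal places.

0.4154

Let the stationary distribution be π with π = πP and π_1 + π_2 + π_3 = 1.
π_1 = 0.35·π_1 + 0.35·π_2 + 0.25·π_3
π_2 = 0.2·π_1 + 0.25·π_2 + 0.35·π_3
Solving with the normalization constraint gives π = (0.3085, 0.2761, 0.4154).
So the stationary probability of Brand B is 0.4154.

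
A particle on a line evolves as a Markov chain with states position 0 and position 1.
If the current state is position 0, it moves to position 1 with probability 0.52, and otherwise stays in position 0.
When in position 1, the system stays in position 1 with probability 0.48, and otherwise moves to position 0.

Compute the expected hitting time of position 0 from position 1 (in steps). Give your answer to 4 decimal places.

1.9231

Let t(s) be the expected number of steps to first reach position 0 from state s, with t(position 0) = 0. Conditioning on the first step:
t(position 1) = 1 + 0.48·t(position 1)
Solving: t(position 1) = 1.9231.
Expected steps from position 1 to position 0: 1.9231.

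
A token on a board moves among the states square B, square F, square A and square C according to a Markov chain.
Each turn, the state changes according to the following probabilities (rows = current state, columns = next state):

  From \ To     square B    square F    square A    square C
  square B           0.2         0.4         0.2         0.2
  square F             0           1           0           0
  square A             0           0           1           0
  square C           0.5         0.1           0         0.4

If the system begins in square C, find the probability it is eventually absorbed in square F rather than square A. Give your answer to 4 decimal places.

Let h(s) be the probability of absorption at square F starting from transient state s. Then h(square F) = 1 and h(square A) = 0. By first-step analysis:
h(square B) = 0.2·h(square B) + 0.4·1 + 0.2·0 + 0.2·h(square C)
h(square C) = 0.5·h(square B) + 0.1·1 + 0.4·h(square C)
Solving: h(square B) = 0.6842, h(square C) = 0.7368.
Starting from square C, the probability is 0.7368.

0.7368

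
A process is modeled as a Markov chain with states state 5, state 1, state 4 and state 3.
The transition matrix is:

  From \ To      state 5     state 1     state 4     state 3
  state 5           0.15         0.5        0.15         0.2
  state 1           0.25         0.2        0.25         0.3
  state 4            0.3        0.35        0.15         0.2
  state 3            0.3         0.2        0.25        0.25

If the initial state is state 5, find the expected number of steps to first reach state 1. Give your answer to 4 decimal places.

Let t(s) be the expected number of steps to first reach state 1 from state s, with t(state 1) = 0. Conditioning on the first step:
t(state 5) = 1 + 0.15·t(state 5) + 0.15·t(state 4) + 0.2·t(state 3)
t(state 4) = 1 + 0.3·t(state 5) + 0.15·t(state 4) + 0.2·t(state 3)
t(state 3) = 1 + 0.3·t(state 5) + 0.25·t(state 4) + 0.25·t(state 3)
Solving: t(state 5) = 2.4320, t(state 4) = 2.7968, t(state 3) = 3.2384.
Expected steps from state 5 to state 1: 2.4320.

2.4320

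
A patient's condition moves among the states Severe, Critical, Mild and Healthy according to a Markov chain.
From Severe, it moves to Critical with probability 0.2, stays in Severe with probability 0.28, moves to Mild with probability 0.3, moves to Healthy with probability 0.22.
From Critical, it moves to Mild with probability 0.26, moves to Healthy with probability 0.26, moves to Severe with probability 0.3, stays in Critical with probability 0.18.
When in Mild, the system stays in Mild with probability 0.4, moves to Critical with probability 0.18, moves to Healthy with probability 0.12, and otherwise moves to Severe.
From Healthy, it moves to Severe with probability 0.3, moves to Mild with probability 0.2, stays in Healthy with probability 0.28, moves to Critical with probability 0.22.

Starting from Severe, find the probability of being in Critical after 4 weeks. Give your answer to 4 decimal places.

Propagate the distribution vector 4 weeks from Severe.
After 0 weeks: (1.0000, 0.0000, 0.0000, 0.0000)
After 1 week: (0.2800, 0.2000, 0.3000, 0.2200)
After 2 weeks: (0.2944, 0.1944, 0.3000, 0.2112)
After 3 weeks: (0.2941, 0.1943, 0.3011, 0.2104)
After 4 weeks: (0.2941, 0.1943, 0.3013, 0.2103)
P(in Critical after 4 weeks) = 0.1943

0.1943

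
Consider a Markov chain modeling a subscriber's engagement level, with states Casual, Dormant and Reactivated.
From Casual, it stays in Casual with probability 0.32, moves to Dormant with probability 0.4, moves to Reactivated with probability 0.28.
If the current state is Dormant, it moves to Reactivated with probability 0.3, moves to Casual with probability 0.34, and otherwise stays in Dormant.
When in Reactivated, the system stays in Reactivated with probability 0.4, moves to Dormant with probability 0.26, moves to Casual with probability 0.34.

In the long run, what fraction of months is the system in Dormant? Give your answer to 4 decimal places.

0.3407

Let the stationary distribution be π with π = πP and π_1 + π_2 + π_3 = 1.
π_1 = 0.32·π_1 + 0.34·π_2 + 0.34·π_3
π_2 = 0.4·π_1 + 0.36·π_2 + 0.26·π_3
Solving with the normalization constraint gives π = (0.3333, 0.3407, 0.3259).
So the stationary probability of Dormant is 0.3407.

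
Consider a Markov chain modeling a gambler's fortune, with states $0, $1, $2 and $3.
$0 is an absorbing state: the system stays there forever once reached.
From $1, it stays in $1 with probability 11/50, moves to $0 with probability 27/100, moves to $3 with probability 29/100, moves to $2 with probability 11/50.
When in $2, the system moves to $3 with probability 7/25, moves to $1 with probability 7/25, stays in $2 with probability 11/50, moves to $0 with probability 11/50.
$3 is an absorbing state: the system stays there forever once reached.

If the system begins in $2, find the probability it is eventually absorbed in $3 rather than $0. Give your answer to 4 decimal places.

0.5479

Let h(s) be the probability of absorption at $3 starting from transient state s. Then h($3) = 1 and h($0) = 0. By first-step analysis:
h($1) = 0.27·0 + 0.22·h($1) + 0.22·h($2) + 0.29·1
h($2) = 0.22·0 + 0.28·h($1) + 0.22·h($2) + 0.28·1
Solving: h($1) = 0.5263, h($2) = 0.5479.
Starting from $2, the probability is 0.5479.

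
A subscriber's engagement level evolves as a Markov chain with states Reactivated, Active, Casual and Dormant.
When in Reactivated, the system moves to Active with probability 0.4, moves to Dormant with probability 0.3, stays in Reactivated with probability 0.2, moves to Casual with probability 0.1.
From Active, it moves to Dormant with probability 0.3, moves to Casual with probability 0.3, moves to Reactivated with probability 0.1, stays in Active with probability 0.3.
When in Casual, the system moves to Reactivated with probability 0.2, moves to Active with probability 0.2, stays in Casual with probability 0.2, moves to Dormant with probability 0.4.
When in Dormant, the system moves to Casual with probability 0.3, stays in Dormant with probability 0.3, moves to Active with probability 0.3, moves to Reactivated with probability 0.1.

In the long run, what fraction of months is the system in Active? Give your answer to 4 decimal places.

Let the stationary distribution be π with π = πP and π_1 + π_2 + π_3 + π_4 = 1.
π_1 = 0.2·π_1 + 0.1·π_2 + 0.2·π_3 + 0.1·π_4
π_2 = 0.4·π_1 + 0.3·π_2 + 0.2·π_3 + 0.3·π_4
π_3 = 0.1·π_1 + 0.3·π_2 + 0.2·π_3 + 0.3·π_4
Solving with the normalization constraint gives π = (0.1386, 0.2891, 0.2475, 0.3248).
So the stationary probability of Active is 0.2891.

0.2891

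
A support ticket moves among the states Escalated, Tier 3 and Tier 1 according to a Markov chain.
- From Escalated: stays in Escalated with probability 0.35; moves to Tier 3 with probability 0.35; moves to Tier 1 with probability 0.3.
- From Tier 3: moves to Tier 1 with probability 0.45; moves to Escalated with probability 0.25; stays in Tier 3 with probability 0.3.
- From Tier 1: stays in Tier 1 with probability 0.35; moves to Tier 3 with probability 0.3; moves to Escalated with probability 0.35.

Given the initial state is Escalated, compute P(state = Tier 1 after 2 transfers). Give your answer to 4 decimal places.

0.3675

Sum over the intermediate state after 1 transfer:
P = P(Escalated→Escalated)·P(Escalated→Tier 1) + P(Escalated→Tier 3)·P(Tier 3→Tier 1) + P(Escalated→Tier 1)·P(Tier 1→Tier 1)
  = 0.35×0.3 + 0.35×0.45 + 0.3×0.35
  = 0.1050 + 0.1575 + 0.1050 = 0.3675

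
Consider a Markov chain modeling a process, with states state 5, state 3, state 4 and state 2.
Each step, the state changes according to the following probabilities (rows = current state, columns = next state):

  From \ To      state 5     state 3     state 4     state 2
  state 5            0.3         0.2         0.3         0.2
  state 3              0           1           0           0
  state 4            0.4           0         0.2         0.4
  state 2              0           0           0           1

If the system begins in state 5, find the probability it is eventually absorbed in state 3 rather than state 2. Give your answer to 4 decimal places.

Let h(s) be the probability of absorption at state 3 starting from transient state s. Then h(state 3) = 1 and h(state 2) = 0. By first-step analysis:
h(state 5) = 0.3·h(state 5) + 0.2·1 + 0.3·h(state 4) + 0.2·0
h(state 4) = 0.4·h(state 5) + 0.2·h(state 4) + 0.4·0
Solving: h(state 5) = 0.3636, h(state 4) = 0.1818.
Starting from state 5, the probability is 0.3636.

0.3636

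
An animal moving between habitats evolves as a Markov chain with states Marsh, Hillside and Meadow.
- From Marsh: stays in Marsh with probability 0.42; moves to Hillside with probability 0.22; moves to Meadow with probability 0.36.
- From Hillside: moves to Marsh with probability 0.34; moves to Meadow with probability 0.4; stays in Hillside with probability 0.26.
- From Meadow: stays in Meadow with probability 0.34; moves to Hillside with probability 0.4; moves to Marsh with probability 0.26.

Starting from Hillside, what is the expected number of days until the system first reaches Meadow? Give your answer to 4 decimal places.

Let t(s) be the expected number of days to first reach Meadow from state s, with t(Meadow) = 0. Conditioning on the first day:
t(Marsh) = 1 + 0.42·t(Marsh) + 0.22·t(Hillside)
t(Hillside) = 1 + 0.34·t(Marsh) + 0.26·t(Hillside)
Solving: t(Marsh) = 2.7088, t(Hillside) = 2.5959.
Expected days from Hillside to Meadow: 2.5959.

2.5959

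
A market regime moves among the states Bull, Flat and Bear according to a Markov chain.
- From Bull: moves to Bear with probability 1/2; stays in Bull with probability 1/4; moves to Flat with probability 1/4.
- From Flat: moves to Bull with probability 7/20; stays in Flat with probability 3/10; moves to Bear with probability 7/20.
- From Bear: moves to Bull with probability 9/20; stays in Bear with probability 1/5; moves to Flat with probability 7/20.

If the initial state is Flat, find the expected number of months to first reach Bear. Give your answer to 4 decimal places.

Let t(s) be the expected number of months to first reach Bear from state s, with t(Bear) = 0. Conditioning on the first month:
t(Bull) = 1 + 0.25·t(Bull) + 0.25·t(Flat)
t(Flat) = 1 + 0.35·t(Bull) + 0.3·t(Flat)
Solving: t(Bull) = 2.1714, t(Flat) = 2.5143.
Expected months from Flat to Bear: 2.5143.

2.5143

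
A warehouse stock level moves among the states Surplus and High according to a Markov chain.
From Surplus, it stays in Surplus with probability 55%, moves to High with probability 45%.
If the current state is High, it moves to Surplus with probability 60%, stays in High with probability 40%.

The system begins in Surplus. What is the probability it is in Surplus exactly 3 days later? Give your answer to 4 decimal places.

0.5714

Propagate the distribution vector 3 days from Surplus.
After 0 days: (1.0000, 0.0000)
After 1 day: (0.5500, 0.4500)
After 2 days: (0.5725, 0.4275)
After 3 days: (0.5714, 0.4286)
P(in Surplus after 3 days) = 0.5714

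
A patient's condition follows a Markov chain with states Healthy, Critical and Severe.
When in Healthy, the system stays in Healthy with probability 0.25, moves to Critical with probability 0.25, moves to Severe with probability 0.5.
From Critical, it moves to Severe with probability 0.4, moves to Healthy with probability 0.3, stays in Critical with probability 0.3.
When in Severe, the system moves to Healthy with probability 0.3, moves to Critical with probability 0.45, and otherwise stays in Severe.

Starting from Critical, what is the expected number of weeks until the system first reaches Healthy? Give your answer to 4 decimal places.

3.3333

Let t(s) be the expected number of weeks to first reach Healthy from state s, with t(Healthy) = 0. Conditioning on the first week:
t(Critical) = 1 + 0.3·t(Critical) + 0.4·t(Severe)
t(Severe) = 1 + 0.45·t(Critical) + 0.25·t(Severe)
Solving: t(Critical) = 3.3333, t(Severe) = 3.3333.
Expected weeks from Critical to Healthy: 3.3333.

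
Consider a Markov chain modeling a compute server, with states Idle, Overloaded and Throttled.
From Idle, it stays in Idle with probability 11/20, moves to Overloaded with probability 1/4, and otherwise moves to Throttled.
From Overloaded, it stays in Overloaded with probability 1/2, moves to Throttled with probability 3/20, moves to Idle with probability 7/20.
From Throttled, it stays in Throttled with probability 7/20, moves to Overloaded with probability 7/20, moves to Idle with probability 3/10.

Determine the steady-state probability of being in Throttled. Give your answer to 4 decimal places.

Let the stationary distribution be π with π = πP and π_1 + π_2 + π_3 = 1.
π_1 = 0.55·π_1 + 0.35·π_2 + 0.3·π_3
π_2 = 0.25·π_1 + 0.5·π_2 + 0.35·π_3
Solving with the normalization constraint gives π = (0.4241, 0.3619, 0.2140).
So the stationary probability of Throttled is 0.2140.

0.2140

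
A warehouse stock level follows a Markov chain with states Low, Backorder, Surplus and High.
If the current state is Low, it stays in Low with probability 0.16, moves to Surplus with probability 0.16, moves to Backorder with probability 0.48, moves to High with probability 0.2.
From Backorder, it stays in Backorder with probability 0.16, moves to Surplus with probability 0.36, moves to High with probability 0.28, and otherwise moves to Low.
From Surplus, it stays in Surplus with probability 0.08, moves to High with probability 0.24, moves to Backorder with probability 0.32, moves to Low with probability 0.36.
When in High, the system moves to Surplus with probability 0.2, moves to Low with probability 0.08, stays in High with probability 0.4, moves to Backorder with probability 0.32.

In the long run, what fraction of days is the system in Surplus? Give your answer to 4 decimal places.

0.2149

Let the stationary distribution be π with π = πP and π_1 + π_2 + π_3 + π_4 = 1.
π_1 = 0.16·π_1 + 0.2·π_2 + 0.36·π_3 + 0.08·π_4
π_2 = 0.48·π_1 + 0.16·π_2 + 0.32·π_3 + 0.32·π_4
π_3 = 0.16·π_1 + 0.36·π_2 + 0.08·π_3 + 0.2·π_4
Solving with the normalization constraint gives π = (0.1918, 0.3023, 0.2149, 0.2910).
So the stationary probability of Surplus is 0.2149.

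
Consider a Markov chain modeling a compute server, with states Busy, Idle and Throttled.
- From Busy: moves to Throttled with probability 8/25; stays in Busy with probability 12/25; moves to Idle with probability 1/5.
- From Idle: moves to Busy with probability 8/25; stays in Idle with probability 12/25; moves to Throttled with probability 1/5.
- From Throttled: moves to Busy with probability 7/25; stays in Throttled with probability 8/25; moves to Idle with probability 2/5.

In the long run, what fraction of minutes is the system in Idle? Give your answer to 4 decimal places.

0.3548

Let the stationary distribution be π with π = πP and π_1 + π_2 + π_3 = 1.
π_1 = 0.48·π_1 + 0.32·π_2 + 0.28·π_3
π_2 = 0.2·π_1 + 0.48·π_2 + 0.4·π_3
Solving with the normalization constraint gives π = (0.3677, 0.3548, 0.2774).
So the stationary probability of Idle is 0.3548.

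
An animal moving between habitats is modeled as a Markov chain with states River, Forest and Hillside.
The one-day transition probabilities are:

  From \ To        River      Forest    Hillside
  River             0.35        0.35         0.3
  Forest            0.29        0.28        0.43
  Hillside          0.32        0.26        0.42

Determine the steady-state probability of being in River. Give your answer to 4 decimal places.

Let the stationary distribution be π with π = πP and π_1 + π_2 + π_3 = 1.
π_1 = 0.35·π_1 + 0.29·π_2 + 0.32·π_3
π_2 = 0.35·π_1 + 0.28·π_2 + 0.26·π_3
Solving with the normalization constraint gives π = (0.3208, 0.2948, 0.3845).
So the stationary probability of River is 0.3208.

0.3208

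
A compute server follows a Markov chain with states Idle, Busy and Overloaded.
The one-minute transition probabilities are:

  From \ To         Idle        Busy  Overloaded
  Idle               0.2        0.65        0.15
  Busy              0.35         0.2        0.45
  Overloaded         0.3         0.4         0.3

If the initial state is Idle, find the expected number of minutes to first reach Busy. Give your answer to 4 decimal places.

Let t(s) be the expected number of minutes to first reach Busy from state s, with t(Busy) = 0. Conditioning on the first minute:
t(Idle) = 1 + 0.2·t(Idle) + 0.15·t(Overloaded)
t(Overloaded) = 1 + 0.3·t(Idle) + 0.3·t(Overloaded)
Solving: t(Idle) = 1.6505, t(Overloaded) = 2.1359.
Expected minutes from Idle to Busy: 1.6505.

1.6505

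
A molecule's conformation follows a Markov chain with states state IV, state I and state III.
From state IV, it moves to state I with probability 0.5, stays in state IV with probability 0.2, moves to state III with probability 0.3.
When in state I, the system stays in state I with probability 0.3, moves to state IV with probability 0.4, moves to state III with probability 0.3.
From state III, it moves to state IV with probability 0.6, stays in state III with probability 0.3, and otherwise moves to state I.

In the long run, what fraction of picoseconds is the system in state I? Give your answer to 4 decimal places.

0.3167

Let the stationary distribution be π with π = πP and π_1 + π_2 + π_3 = 1.
π_1 = 0.2·π_1 + 0.4·π_2 + 0.6·π_3
π_2 = 0.5·π_1 + 0.3·π_2 + 0.1·π_3
Solving with the normalization constraint gives π = (0.3833, 0.3167, 0.3000).
So the stationary probability of state I is 0.3167.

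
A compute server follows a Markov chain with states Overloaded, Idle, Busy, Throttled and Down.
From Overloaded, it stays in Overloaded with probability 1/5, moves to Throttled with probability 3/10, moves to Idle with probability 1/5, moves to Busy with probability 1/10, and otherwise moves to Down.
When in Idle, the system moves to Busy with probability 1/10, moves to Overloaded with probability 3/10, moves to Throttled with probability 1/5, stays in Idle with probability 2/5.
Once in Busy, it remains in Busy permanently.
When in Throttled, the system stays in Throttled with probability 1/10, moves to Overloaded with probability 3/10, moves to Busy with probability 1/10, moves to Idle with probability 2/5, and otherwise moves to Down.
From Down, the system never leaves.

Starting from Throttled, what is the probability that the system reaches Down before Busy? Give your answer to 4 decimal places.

0.4811

Let h(s) be the probability of absorption at Down starting from transient state s. Then h(Down) = 1 and h(Busy) = 0. By first-step analysis:
h(Overloaded) = 0.2·h(Overloaded) + 0.2·h(Idle) + 0.1·0 + 0.3·h(Throttled) + 0.2·1
h(Idle) = 0.3·h(Overloaded) + 0.4·h(Idle) + 0.1·0 + 0.2·h(Throttled)
h(Throttled) = 0.3·h(Overloaded) + 0.4·h(Idle) + 0.1·0 + 0.1·h(Throttled) + 0.1·1
Solving: h(Overloaded) = 0.5377, h(Idle) = 0.4292, h(Throttled) = 0.4811.
Starting from Throttled, the probability is 0.4811.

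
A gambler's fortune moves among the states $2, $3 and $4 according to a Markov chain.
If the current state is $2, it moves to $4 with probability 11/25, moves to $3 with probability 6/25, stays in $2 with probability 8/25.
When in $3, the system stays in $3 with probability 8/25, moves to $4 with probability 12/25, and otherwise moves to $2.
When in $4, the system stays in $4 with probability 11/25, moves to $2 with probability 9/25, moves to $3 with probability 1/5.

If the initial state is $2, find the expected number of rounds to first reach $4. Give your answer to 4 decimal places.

2.2201

Let t(s) be the expected number of rounds to first reach $4 from state s, with t($4) = 0. Conditioning on the first round:
t($2) = 1 + 0.32·t($2) + 0.24·t($3)
t($3) = 1 + 0.2·t($2) + 0.32·t($3)
Solving: t($2) = 2.2201, t($3) = 2.1236.
Expected rounds from $2 to $4: 2.2201.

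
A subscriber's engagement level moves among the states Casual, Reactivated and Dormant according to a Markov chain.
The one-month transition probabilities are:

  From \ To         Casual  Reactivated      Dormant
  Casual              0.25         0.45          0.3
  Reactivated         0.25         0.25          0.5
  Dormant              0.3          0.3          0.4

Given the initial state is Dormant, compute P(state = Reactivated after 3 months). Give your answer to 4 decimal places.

Propagate the distribution vector 3 months from Dormant.
After 0 months: (0.0000, 0.0000, 1.0000)
After 1 month: (0.3000, 0.3000, 0.4000)
After 2 months: (0.2700, 0.3300, 0.4000)
After 3 months: (0.2700, 0.3240, 0.4060)
P(in Reactivated after 3 months) = 0.3240

0.3240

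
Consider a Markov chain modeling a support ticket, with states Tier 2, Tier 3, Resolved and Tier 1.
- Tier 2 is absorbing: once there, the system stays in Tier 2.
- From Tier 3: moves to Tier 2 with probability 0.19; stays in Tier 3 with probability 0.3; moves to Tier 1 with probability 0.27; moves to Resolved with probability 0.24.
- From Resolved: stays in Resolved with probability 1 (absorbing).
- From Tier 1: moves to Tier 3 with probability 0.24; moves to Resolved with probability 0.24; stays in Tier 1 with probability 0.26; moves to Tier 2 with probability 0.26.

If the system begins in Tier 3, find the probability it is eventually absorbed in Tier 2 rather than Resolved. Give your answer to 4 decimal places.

0.4651

Let h(s) be the probability of absorption at Tier 2 starting from transient state s. Then h(Tier 2) = 1 and h(Resolved) = 0. By first-step analysis:
h(Tier 3) = 0.19·1 + 0.3·h(Tier 3) + 0.24·0 + 0.27·h(Tier 1)
h(Tier 1) = 0.26·1 + 0.24·h(Tier 3) + 0.24·0 + 0.26·h(Tier 1)
Solving: h(Tier 3) = 0.4651, h(Tier 1) = 0.5022.
Starting from Tier 3, the probability is 0.4651.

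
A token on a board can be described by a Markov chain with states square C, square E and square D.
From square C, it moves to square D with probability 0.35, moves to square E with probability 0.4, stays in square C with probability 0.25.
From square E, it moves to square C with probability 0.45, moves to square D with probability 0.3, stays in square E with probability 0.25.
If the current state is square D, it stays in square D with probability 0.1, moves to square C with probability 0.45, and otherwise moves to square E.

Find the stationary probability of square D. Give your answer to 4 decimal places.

Let the stationary distribution be π with π = πP and π_1 + π_2 + π_3 = 1.
π_1 = 0.25·π_1 + 0.45·π_2 + 0.45·π_3
π_2 = 0.4·π_1 + 0.25·π_2 + 0.45·π_3
Solving with the normalization constraint gives π = (0.3750, 0.3594, 0.2656).
So the stationary probability of square D is 0.2656.

0.2656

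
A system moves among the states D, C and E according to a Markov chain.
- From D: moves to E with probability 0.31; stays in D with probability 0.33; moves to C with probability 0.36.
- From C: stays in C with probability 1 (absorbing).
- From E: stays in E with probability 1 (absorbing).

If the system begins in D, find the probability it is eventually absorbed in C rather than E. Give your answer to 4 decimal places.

0.5373

Let h(s) be the probability of absorption at C starting from transient state s. Then h(C) = 1 and h(E) = 0. By first-step analysis:
h(D) = 0.33·h(D) + 0.36·1 + 0.31·0
Solving: h(D) = 0.5373.
Starting from D, the probability is 0.5373.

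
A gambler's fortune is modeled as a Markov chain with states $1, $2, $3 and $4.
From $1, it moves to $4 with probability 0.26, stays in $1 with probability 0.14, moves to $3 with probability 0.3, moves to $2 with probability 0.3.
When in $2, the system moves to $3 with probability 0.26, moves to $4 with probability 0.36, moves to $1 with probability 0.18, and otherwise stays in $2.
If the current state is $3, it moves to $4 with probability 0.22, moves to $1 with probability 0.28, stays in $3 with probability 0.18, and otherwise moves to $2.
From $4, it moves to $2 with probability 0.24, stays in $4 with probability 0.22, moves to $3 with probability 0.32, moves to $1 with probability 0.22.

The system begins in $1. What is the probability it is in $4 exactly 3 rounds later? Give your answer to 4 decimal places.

0.2650

Propagate the distribution vector 3 rounds from $1.
After 0 rounds: (1.0000, 0.0000, 0.0000, 0.0000)
After 1 round: (0.1400, 0.3000, 0.3000, 0.2600)
After 2 rounds: (0.2148, 0.2604, 0.2572, 0.2676)
After 3 rounds: (0.2078, 0.2630, 0.2641, 0.2650)
P(in $4 after 3 rounds) = 0.2650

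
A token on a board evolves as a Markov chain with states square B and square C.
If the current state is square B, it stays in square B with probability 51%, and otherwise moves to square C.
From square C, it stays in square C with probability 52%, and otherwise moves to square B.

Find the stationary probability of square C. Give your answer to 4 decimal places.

0.5052

Let the stationary distribution be π with π = πP and π_1 + π_2 = 1.
π_1 = 0.51·π_1 + 0.48·π_2
Solving with the normalization constraint gives π = (0.4948, 0.5052).
So the stationary probability of square C is 0.5052.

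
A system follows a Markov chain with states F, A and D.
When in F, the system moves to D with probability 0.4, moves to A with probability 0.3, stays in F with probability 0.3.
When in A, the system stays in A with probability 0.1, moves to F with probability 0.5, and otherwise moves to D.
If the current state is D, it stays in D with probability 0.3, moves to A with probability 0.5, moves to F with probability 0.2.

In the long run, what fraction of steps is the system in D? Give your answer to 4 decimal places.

Let the stationary distribution be π with π = πP and π_1 + π_2 + π_3 = 1.
π_1 = 0.3·π_1 + 0.5·π_2 + 0.2·π_3
π_2 = 0.3·π_1 + 0.1·π_2 + 0.5·π_3
Solving with the normalization constraint gives π = (0.3258, 0.3106, 0.3636).
So the stationary probability of D is 0.3636.

0.3636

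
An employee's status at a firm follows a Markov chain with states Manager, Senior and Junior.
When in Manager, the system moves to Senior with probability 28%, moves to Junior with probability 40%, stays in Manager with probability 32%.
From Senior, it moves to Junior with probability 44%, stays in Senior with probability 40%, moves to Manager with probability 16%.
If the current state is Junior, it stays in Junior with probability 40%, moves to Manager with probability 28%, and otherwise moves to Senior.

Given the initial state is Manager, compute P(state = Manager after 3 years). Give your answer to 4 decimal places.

Propagate the distribution vector 3 years from Manager.
After 0 years: (1.0000, 0.0000, 0.0000)
After 1 year: (0.3200, 0.2800, 0.4000)
After 2 years: (0.2592, 0.3296, 0.4112)
After 3 years: (0.2508, 0.3360, 0.4132)
P(in Manager after 3 years) = 0.2508

0.2508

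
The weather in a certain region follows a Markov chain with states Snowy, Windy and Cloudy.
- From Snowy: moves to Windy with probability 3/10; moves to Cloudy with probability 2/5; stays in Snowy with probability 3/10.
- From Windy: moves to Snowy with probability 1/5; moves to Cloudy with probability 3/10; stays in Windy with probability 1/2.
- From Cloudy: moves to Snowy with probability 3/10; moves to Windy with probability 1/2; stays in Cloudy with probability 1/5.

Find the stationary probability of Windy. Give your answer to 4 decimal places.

Let the stationary distribution be π with π = πP and π_1 + π_2 + π_3 = 1.
π_1 = 0.3·π_1 + 0.2·π_2 + 0.3·π_3
π_2 = 0.3·π_1 + 0.5·π_2 + 0.5·π_3
Solving with the normalization constraint gives π = (0.2551, 0.4490, 0.2959).
So the stationary probability of Windy is 0.4490.

0.4490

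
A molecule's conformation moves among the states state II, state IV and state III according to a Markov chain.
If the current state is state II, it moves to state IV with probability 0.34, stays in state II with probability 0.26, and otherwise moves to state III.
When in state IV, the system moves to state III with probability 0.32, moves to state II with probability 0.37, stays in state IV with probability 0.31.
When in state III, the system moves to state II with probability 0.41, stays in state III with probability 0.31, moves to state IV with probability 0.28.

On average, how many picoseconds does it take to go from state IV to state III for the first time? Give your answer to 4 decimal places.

2.8846

Let t(s) be the expected number of picoseconds to first reach state III from state s, with t(state III) = 0. Conditioning on the first picosecond:
t(state II) = 1 + 0.26·t(state II) + 0.34·t(state IV)
t(state IV) = 1 + 0.37·t(state II) + 0.31·t(state IV)
Solving: t(state II) = 2.6767, t(state IV) = 2.8846.
Expected picoseconds from state IV to state III: 2.8846.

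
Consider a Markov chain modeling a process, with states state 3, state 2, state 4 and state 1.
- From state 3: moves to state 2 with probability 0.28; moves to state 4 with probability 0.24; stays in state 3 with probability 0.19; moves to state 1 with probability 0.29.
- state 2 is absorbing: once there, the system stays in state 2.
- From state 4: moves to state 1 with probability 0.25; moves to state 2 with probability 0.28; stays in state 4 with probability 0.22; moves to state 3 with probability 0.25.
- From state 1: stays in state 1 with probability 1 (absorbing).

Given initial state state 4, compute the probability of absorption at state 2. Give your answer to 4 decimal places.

0.5191

Let h(s) be the probability of absorption at state 2 starting from transient state s. Then h(state 2) = 1 and h(state 1) = 0. By first-step analysis:
h(state 3) = 0.19·h(state 3) + 0.28·1 + 0.24·h(state 4) + 0.29·0
h(state 4) = 0.25·h(state 3) + 0.28·1 + 0.22·h(state 4) + 0.25·0
Solving: h(state 3) = 0.4995, h(state 4) = 0.5191.
Starting from state 4, the probability is 0.5191.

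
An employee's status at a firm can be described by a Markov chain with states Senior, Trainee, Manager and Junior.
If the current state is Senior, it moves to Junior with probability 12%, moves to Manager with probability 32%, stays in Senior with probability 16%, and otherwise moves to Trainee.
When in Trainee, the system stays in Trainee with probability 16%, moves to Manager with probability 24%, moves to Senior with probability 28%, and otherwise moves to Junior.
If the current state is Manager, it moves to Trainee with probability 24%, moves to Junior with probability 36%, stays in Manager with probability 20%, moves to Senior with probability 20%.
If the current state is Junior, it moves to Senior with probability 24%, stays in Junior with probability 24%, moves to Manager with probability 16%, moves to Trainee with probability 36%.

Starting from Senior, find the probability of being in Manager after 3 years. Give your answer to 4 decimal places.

0.2259

Propagate the distribution vector 3 years from Senior.
After 0 years: (1.0000, 0.0000, 0.0000, 0.0000)
After 1 year: (0.1600, 0.4000, 0.3200, 0.1200)
After 2 years: (0.2304, 0.2480, 0.2304, 0.2912)
After 3 years: (0.2223, 0.2920, 0.2259, 0.2598)
P(in Manager after 3 years) = 0.2259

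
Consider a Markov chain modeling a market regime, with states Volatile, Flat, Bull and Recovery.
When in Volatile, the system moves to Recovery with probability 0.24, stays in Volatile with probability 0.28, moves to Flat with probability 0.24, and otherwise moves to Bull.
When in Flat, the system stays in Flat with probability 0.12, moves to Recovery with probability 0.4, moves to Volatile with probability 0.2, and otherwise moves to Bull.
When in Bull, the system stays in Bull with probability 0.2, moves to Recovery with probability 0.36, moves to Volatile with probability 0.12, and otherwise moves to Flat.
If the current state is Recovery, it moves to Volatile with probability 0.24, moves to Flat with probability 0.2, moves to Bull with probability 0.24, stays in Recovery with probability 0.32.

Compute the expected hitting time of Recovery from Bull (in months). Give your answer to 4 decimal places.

Let t(s) be the expected number of months to first reach Recovery from state s, with t(Recovery) = 0. Conditioning on the first month:
t(Volatile) = 1 + 0.28·t(Volatile) + 0.24·t(Flat) + 0.24·t(Bull)
t(Flat) = 1 + 0.2·t(Volatile) + 0.12·t(Flat) + 0.28·t(Bull)
t(Bull) = 1 + 0.12·t(Volatile) + 0.32·t(Flat) + 0.2·t(Bull)
Solving: t(Volatile) = 3.2703, t(Flat) = 2.7883, t(Bull) = 2.8559.
Expected months from Bull to Recovery: 2.8559.

2.8559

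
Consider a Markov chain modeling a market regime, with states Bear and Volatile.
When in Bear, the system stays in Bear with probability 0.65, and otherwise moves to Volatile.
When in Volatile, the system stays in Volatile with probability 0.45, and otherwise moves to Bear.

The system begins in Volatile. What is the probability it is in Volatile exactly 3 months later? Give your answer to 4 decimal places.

Propagate the distribution vector 3 months from Volatile.
After 0 months: (0.0000, 1.0000)
After 1 month: (0.5500, 0.4500)
After 2 months: (0.6050, 0.3950)
After 3 months: (0.6105, 0.3895)
P(in Volatile after 3 months) = 0.3895

0.3895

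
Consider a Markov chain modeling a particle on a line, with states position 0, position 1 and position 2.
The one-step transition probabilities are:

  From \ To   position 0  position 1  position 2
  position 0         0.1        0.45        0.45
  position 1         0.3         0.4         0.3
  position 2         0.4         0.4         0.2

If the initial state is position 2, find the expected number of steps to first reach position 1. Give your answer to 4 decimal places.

2.4074

Let t(s) be the expected number of steps to first reach position 1 from state s, with t(position 1) = 0. Conditioning on the first step:
t(position 0) = 1 + 0.1·t(position 0) + 0.45·t(position 2)
t(position 2) = 1 + 0.4·t(position 0) + 0.2·t(position 2)
Solving: t(position 0) = 2.3148, t(position 2) = 2.4074.
Expected steps from position 2 to position 1: 2.4074.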